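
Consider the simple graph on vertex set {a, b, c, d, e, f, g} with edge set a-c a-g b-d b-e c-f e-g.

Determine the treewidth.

1

A width-1 tree decomposition is:
Bags: B1 = {c, f}  B2 = {a, c}  B3 = {a, g}  B4 = {e, g}  B5 = {b, e}  B6 = {b, d}
Tree: B1–B2, B2–B3, B3–B4, B4–B5, B5–B6
Every bag has size at most 2, so the width is 2 − 1 = 1 and tw(G) ≤ 1. Any graph with an edge has treewidth ≥ 1, and G has the edge f–c. Hence tw(G) = 1 exactly.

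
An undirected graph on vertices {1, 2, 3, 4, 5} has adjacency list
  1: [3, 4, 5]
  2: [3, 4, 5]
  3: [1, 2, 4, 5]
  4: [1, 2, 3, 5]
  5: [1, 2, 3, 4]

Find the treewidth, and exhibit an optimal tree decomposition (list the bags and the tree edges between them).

Each bag holds 4 vertices, so the decomposition has width 3, which upper-bounds the treewidth. For the lower bound, the 4 vertices {1, 3, 4, 5} are pairwise adjacent, and any tree decomposition puts a clique entirely inside one bag — forcing width ≥ 3. Hence tw(G) = 3 exactly.

Treewidth 3.
Bags: B1 = {2, 3, 4, 5}  B2 = {1, 3, 4, 5}
Tree: B1–B2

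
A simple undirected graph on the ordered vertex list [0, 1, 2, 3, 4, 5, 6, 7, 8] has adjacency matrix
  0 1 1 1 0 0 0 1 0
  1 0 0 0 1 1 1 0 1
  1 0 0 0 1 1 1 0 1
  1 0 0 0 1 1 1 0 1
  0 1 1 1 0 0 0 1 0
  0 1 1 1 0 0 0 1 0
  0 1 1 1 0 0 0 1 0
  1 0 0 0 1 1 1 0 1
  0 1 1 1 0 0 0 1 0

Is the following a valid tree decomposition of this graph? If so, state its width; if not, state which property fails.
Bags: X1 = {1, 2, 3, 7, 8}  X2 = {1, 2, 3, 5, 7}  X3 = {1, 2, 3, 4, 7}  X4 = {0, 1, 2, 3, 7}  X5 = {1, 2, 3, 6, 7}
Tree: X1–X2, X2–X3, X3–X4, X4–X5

Every vertex of G appears in some bag (union = {0, 1, 2, 3, 4, 5, 6, 7, 8}); every edge is covered by a bag; and for each vertex v the set of bags containing v is connected in the bag tree. The decomposition is therefore valid. The largest bag has 5 vertices, so the width is 4.

Yes; width 4.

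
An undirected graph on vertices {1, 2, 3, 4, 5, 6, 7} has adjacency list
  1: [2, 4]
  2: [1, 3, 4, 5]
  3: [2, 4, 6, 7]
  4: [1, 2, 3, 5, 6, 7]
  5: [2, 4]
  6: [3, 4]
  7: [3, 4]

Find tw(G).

2

A width-2 tree decomposition is:
Bags: B1 = {1, 2, 4}  B2 = {2, 3, 4}  B3 = {3, 4, 6}  B4 = {2, 4, 5}  B5 = {3, 4, 7}
Tree: B1–B2, B2–B3, B1–B4, B3–B5
The largest bag has 3 vertices, giving width 2; this decomposition certifies tw(G) ≤ 2. Conversely, {1, 2, 4} is a clique of size 3, and the vertices of any clique must share a bag in every tree decomposition; so some bag has ≥ 3 vertices and tw(G) ≥ 2. Hence tw(G) = 2 exactly.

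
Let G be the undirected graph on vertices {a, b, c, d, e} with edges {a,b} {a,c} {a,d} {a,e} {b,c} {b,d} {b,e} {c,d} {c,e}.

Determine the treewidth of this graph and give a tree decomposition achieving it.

The largest bag has 4 vertices, giving width 3; this decomposition certifies tw(G) ≤ 3. On the other hand G contains the 4-clique {a, b, c, d}. A clique must lie in a single bag of any decomposition, so no decomposition can have width below 3. Combining the bounds, tw(G) = 3.

Treewidth 3.
Bags: B1 = {a, b, c, e}  B2 = {a, b, c, d}
Tree: B1–B2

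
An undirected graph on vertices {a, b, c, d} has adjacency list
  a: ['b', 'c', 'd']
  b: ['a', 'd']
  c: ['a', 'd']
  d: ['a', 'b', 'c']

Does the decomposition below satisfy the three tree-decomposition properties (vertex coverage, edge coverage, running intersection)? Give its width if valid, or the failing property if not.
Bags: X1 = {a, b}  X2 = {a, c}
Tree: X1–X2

A tree decomposition must satisfy three properties: every vertex lies in some bag; for every edge, both endpoints lie together in some bag; and for every vertex, the bags containing it form a connected subtree. Here vertex d appears in no bag, so the decomposition is invalid.

No — vertex d appears in no bag.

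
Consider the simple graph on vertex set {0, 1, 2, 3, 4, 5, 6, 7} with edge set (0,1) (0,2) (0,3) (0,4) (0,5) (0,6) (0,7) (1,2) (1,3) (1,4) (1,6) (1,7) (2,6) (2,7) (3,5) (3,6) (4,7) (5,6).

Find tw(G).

3

A width-3 tree decomposition is:
Bags: B1 = {0, 1, 2, 6}  B2 = {0, 1, 2, 7}  B3 = {0, 1, 4, 7}  B4 = {0, 1, 3, 6}  B5 = {0, 3, 5, 6}
Tree: B1–B2, B2–B3, B1–B4, B4–B5
The largest bag has 4 vertices, giving width 3; this decomposition certifies tw(G) ≤ 3. For the lower bound, the 4 vertices {0, 1, 2, 6} are pairwise adjacent, and any tree decomposition puts a clique entirely inside one bag — forcing width ≥ 3. Therefore the treewidth is 3.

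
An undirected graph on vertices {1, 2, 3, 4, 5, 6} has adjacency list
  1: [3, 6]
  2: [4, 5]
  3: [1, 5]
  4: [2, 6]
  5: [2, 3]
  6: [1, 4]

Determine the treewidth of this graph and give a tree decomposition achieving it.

Each bag holds 3 vertices, so the decomposition has width 2, which upper-bounds the treewidth. The edges 5–3–1–6–4–2–5 form a cycle, so G is not a tree and its treewidth is at least 2. The upper and lower bounds meet at 2, so that is the treewidth.

Treewidth 2.
Bags: B1 = {1, 3, 5}  B2 = {1, 5, 6}  B3 = {4, 5, 6}  B4 = {2, 4, 5}
Tree: B1–B2, B2–B3, B3–B4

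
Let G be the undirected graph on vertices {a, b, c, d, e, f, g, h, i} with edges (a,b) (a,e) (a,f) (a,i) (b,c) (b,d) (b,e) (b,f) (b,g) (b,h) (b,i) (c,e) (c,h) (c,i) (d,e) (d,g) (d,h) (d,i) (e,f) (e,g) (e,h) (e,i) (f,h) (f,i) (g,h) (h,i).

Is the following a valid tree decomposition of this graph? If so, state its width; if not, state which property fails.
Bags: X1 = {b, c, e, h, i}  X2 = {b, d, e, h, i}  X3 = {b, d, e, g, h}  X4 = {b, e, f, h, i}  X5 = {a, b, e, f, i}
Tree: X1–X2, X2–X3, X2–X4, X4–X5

Yes; width 4.

Vertex coverage: the bags together contain {a, b, c, d, e, f, g, h, i}, the full vertex set. Edge coverage: each edge of G has both endpoints in at least one bag. Running intersection: for every vertex, the bags containing it form a connected subtree. All three properties hold, so this is a valid tree decomposition of width max|bag| − 1 = 4, and hence tw(G) ≤ 4.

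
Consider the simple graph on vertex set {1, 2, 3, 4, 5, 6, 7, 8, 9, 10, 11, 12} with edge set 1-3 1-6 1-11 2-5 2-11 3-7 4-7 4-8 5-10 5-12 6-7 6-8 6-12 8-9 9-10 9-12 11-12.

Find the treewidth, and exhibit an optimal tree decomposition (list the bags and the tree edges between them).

Every bag has size at most 4, so the width is 4 − 1 = 3 and tw(G) ≤ 3. For the lower bound: the 4 vertex sets {2,5,10}, {9}, {12}, {1,6,8,11} are disjoint, each induces a connected subgraph, and every pair is joined by at least one edge of G. Contracting each set to a single vertex therefore yields K_{4} as a minor, and since treewidth is minor-monotone, tw(G) ≥ tw(K_{4}) = 3. Hence tw(G) = 3 exactly.

Treewidth 3.
Bags: B1 = {2, 5, 9, 10}  B2 = {2, 5, 9, 12}  B3 = {2, 9, 11, 12}  B4 = {8, 9, 11, 12}  B5 = {6, 8, 11, 12}  B6 = {1, 6, 8, 11}  B7 = {1, 4, 6, 8}  B8 = {1, 4, 6, 7}  B9 = {1, 3, 4, 7}
Tree: B1–B2, B2–B3, B3–B4, B4–B5, B5–B6, B6–B7, B7–B8, B8–B9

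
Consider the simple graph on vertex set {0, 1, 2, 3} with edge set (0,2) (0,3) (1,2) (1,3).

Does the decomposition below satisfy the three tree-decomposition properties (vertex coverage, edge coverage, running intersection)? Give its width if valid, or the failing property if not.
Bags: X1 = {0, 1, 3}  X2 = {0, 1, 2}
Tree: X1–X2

Yes; width 2.

Checking the three conditions: (i) the bags cover all of {0, 1, 2, 3}; (ii) for each edge, some bag contains both endpoints; (iii) the bags containing any fixed vertex form a subtree. All hold, so the decomposition is valid with width 3 − 1 = 2.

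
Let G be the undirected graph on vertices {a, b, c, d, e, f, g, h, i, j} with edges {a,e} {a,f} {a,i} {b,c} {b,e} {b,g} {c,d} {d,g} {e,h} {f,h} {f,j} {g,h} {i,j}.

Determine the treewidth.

2

A width-2 tree decomposition is:
Bags: B1 = {b, c, d}  B2 = {b, d, g}  B3 = {b, e, g}  B4 = {e, g, h}  B5 = {a, e, h}  B6 = {a, f, h}  B7 = {a, f, i}  B8 = {f, i, j}
Tree: B1–B2, B2–B3, B3–B4, B4–B5, B5–B6, B6–B7, B7–B8
The largest bag has 3 vertices, giving width 2; this decomposition certifies tw(G) ≤ 2. The edges c–d–g–b–c form a cycle, so G is not a tree and its treewidth is at least 2. Therefore the treewidth is 2.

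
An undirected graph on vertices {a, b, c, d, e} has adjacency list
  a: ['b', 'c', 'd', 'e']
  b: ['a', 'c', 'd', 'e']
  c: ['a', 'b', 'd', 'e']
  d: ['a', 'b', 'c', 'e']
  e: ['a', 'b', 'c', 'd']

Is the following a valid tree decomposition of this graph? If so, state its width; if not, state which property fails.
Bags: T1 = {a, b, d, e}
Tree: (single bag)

No — vertex c appears in no bag.

A tree decomposition must satisfy three properties: every vertex lies in some bag; for every edge, both endpoints lie together in some bag; and for every vertex, the bags containing it form a connected subtree. Here vertex c appears in no bag, so the decomposition is invalid.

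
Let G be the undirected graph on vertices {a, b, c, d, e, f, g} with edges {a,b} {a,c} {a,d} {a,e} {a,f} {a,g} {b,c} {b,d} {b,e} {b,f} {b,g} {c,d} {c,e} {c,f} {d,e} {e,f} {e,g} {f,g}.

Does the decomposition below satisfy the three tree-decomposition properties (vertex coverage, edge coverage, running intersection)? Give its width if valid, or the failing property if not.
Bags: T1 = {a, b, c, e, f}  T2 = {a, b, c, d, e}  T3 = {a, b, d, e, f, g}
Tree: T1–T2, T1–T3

A tree decomposition must satisfy three properties: every vertex lies in some bag; for every edge, both endpoints lie together in some bag; and for every vertex, the bags containing it form a connected subtree. Here bags containing vertex d are not connected in the tree, so the decomposition is invalid.

No — bags containing vertex d are not connected in the tree.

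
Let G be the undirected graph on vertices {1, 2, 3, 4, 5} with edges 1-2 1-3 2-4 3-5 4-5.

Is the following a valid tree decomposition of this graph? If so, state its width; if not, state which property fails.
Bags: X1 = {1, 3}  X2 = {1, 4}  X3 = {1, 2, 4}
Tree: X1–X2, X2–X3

A tree decomposition must satisfy three properties: every vertex lies in some bag; for every edge, both endpoints lie together in some bag; and for every vertex, the bags containing it form a connected subtree. Here vertex 5 appears in no bag, so the decomposition is invalid.

No — vertex 5 appears in no bag.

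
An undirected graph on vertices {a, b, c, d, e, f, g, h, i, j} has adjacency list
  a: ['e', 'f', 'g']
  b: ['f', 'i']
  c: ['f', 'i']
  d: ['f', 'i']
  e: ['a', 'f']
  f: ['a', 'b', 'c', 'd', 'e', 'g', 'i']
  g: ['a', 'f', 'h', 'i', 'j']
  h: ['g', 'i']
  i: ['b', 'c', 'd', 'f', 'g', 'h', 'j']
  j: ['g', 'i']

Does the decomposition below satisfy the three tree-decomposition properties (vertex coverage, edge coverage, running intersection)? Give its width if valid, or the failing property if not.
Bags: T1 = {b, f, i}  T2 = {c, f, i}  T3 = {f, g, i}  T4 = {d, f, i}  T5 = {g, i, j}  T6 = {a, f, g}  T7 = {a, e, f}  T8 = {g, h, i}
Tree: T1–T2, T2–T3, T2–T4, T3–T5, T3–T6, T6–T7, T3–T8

Yes; width 2.

Checking the three conditions: (i) the bags cover all of {a, b, c, d, e, f, g, h, i, j}; (ii) for each edge, some bag contains both endpoints; (iii) the bags containing any fixed vertex form a subtree. All hold, so the decomposition is valid with width 3 − 1 = 2.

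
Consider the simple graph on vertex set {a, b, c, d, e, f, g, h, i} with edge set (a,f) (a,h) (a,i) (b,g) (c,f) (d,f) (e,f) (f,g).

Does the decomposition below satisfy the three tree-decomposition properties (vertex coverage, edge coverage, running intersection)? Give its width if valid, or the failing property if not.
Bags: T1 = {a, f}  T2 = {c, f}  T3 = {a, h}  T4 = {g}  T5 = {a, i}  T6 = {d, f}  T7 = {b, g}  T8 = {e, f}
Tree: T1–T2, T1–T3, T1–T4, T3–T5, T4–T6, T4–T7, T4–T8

No — edge (f,g) lies in no bag.

A tree decomposition must satisfy three properties: every vertex lies in some bag; for every edge, both endpoints lie together in some bag; and for every vertex, the bags containing it form a connected subtree. Here edge (f,g) lies in no bag, so the decomposition is invalid.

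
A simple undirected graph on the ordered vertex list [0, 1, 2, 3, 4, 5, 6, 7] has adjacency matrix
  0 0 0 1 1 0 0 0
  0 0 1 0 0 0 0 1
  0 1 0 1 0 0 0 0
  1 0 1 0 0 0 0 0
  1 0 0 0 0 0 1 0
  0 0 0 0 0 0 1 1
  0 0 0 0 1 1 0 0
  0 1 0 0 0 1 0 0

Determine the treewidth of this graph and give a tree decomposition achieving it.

Treewidth 2.
One such decomposition:
Bags: B1 = {1, 5, 7}  B2 = {1, 5, 6}  B3 = {1, 4, 6}  B4 = {0, 1, 4}  B5 = {0, 1, 3}  B6 = {1, 2, 3}
Tree: B1–B2, B2–B3, B3–B4, B4–B5, B5–B6

Each bag holds 3 vertices, so the decomposition has width 2, which upper-bounds the treewidth. The edges 1–7–5–6–4–0–3–2–1 form a cycle, so G is not a tree and its treewidth is at least 2. Combining the bounds, tw(G) = 2.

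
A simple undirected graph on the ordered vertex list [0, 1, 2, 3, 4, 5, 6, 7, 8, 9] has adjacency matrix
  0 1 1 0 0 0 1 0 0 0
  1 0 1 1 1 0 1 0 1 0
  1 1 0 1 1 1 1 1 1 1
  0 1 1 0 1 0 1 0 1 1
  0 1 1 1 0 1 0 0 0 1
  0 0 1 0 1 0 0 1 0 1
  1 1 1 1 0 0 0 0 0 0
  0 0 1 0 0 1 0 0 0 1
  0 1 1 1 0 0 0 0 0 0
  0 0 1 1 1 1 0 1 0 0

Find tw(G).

3

A width-3 tree decomposition is:
Bags: B1 = {0, 1, 2, 6}  B2 = {1, 2, 3, 6}  B3 = {1, 2, 3, 8}  B4 = {1, 2, 3, 4}  B5 = {2, 3, 4, 9}  B6 = {2, 4, 5, 9}  B7 = {2, 5, 7, 9}
Tree: B1–B2, B2–B3, B2–B4, B4–B5, B5–B6, B6–B7
Every bag has size at most 4, so the width is 4 − 1 = 3 and tw(G) ≤ 3. On the other hand G contains the 4-clique {0, 1, 2, 6}. A clique must lie in a single bag of any decomposition, so no decomposition can have width below 3. The upper and lower bounds meet at 3, so that is the treewidth.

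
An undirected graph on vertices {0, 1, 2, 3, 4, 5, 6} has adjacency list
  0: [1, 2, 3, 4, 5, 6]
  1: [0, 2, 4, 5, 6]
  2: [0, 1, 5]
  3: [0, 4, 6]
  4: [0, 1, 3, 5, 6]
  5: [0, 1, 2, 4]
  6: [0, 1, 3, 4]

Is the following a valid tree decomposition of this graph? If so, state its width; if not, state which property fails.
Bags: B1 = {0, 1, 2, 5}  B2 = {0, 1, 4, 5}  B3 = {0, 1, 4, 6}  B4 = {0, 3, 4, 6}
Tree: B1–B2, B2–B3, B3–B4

Yes; width 3.

Vertex coverage: the bags together contain {0, 1, 2, 3, 4, 5, 6}, the full vertex set. Edge coverage: each edge of G has both endpoints in at least one bag. Running intersection: for every vertex, the bags containing it form a connected subtree. All three properties hold, so this is a valid tree decomposition of width max|bag| − 1 = 3, and hence tw(G) ≤ 3.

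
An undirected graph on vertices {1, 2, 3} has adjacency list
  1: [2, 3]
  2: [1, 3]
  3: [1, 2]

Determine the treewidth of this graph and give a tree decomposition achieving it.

Treewidth 2.
One optimal decomposition is:
Bags: B1 = {1, 2, 3}
Tree: (single bag)

With just one bag of size 3, the width is 3 − 1 = 2, so tw(G) ≤ 2. On the other hand G contains the 3-clique {1, 2, 3}. A clique must lie in a single bag of any decomposition, so no decomposition can have width below 2. The upper and lower bounds meet at 2, so that is the treewidth.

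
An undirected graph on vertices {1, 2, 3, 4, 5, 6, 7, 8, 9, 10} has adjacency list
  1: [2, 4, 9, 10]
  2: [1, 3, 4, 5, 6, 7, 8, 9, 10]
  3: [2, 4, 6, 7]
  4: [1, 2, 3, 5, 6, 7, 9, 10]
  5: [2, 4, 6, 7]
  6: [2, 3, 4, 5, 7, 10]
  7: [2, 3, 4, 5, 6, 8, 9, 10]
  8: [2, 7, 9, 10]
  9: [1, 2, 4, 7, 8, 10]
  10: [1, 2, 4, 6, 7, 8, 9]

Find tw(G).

4

A width-4 tree decomposition is:
Bags: B1 = {2, 7, 8, 9, 10}  B2 = {2, 4, 7, 9, 10}  B3 = {2, 4, 6, 7, 10}  B4 = {2, 4, 5, 6, 7}  B5 = {1, 2, 4, 9, 10}  B6 = {2, 3, 4, 6, 7}
Tree: B1–B2, B2–B3, B3–B4, B2–B5, B3–B6
Every bag has size at most 5, so the width is 5 − 1 = 4 and tw(G) ≤ 4. For the lower bound, the 5 vertices {2, 7, 8, 9, 10} are pairwise adjacent, and any tree decomposition puts a clique entirely inside one bag — forcing width ≥ 4. Therefore the treewidth is 4.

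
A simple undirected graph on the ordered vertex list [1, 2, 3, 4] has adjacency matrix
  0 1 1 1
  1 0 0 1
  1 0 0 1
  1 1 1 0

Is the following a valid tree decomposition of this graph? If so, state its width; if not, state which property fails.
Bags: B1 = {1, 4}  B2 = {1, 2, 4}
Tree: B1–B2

A tree decomposition must satisfy three properties: every vertex lies in some bag; for every edge, both endpoints lie together in some bag; and for every vertex, the bags containing it form a connected subtree. Here vertex 3 appears in no bag, so the decomposition is invalid.

No — vertex 3 appears in no bag.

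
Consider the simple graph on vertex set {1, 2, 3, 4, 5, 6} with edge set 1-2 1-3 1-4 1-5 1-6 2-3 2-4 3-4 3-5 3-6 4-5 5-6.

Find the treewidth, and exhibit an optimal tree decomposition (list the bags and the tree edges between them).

Each bag holds 4 vertices, so the decomposition has width 3, which upper-bounds the treewidth. On the other hand G contains the 4-clique {1, 2, 3, 4}. A clique must lie in a single bag of any decomposition, so no decomposition can have width below 3. Therefore the treewidth is 3.

Treewidth 3.
One optimal decomposition is:
Bags: B1 = {1, 3, 4, 5}  B2 = {1, 3, 5, 6}  B3 = {1, 2, 3, 4}
Tree: B1–B2, B1–B3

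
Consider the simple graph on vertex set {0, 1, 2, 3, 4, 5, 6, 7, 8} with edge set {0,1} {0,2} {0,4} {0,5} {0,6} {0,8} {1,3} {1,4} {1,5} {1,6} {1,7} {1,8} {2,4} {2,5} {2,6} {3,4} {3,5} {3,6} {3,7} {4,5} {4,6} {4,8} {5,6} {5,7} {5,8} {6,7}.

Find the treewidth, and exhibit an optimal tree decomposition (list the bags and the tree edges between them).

Every bag has size at most 5, so the width is 5 − 1 = 4 and tw(G) ≤ 4. For the lower bound, the 5 vertices {0, 1, 4, 5, 8} are pairwise adjacent, and any tree decomposition puts a clique entirely inside one bag — forcing width ≥ 4. Therefore the treewidth is 4.

Treewidth 4.
One optimal decomposition is:
Bags: B1 = {1, 3, 5, 6, 7}  B2 = {1, 3, 4, 5, 6}  B3 = {0, 1, 4, 5, 6}  B4 = {0, 1, 4, 5, 8}  B5 = {0, 2, 4, 5, 6}
Tree: B1–B2, B2–B3, B3–B4, B3–B5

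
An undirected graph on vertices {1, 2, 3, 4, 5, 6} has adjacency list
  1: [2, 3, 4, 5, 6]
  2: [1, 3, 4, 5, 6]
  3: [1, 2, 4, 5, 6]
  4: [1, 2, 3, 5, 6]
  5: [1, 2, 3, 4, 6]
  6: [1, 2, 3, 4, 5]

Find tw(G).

5

A width-5 tree decomposition is:
Bags: B1 = {1, 2, 3, 4, 5, 6}
Tree: (single bag)
With just one bag of size 6, the width is 6 − 1 = 5, so tw(G) ≤ 5. Conversely, {1, 2, 3, 4, 5, 6} is a clique of size 6, and the vertices of any clique must share a bag in every tree decomposition; so some bag has ≥ 6 vertices and tw(G) ≥ 5. Hence tw(G) = 5 exactly.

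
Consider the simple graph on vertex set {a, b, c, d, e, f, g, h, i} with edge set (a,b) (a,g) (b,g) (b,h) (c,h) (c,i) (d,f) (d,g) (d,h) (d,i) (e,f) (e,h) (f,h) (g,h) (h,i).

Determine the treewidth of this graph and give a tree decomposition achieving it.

Each bag holds 3 vertices, so the decomposition has width 2, which upper-bounds the treewidth. On the other hand G contains the 3-clique {d, g, h}. A clique must lie in a single bag of any decomposition, so no decomposition can have width below 2. Combining the bounds, tw(G) = 2.

Treewidth 2.
One optimal decomposition is:
Bags: B1 = {b, g, h}  B2 = {d, g, h}  B3 = {d, f, h}  B4 = {a, b, g}  B5 = {d, h, i}  B6 = {c, h, i}  B7 = {e, f, h}
Tree: B1–B2, B2–B3, B1–B4, B3–B5, B5–B6, B3–B7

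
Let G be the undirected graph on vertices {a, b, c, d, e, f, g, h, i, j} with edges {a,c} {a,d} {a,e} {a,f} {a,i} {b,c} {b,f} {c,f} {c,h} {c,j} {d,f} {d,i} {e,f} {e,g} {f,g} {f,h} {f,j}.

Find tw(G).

2

A width-2 tree decomposition is:
Bags: B1 = {a, d, f}  B2 = {a, e, f}  B3 = {a, c, f}  B4 = {c, f, j}  B5 = {c, f, h}  B6 = {e, f, g}  B7 = {b, c, f}  B8 = {a, d, i}
Tree: B1–B2, B1–B3, B3–B4, B3–B5, B2–B6, B3–B7, B1–B8
Every bag has size at most 3, so the width is 3 − 1 = 2 and tw(G) ≤ 2. On the other hand G contains the 3-clique {a, d, f}. A clique must lie in a single bag of any decomposition, so no decomposition can have width below 2. Combining the bounds, tw(G) = 2.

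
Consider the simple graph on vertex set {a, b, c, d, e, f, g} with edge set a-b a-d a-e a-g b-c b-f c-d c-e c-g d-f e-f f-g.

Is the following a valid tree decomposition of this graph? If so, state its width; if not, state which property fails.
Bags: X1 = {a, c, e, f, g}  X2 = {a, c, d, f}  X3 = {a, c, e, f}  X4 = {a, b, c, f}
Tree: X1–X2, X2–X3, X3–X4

No — bags containing vertex e are not connected in the tree.

A tree decomposition must satisfy three properties: every vertex lies in some bag; for every edge, both endpoints lie together in some bag; and for every vertex, the bags containing it form a connected subtree. Here bags containing vertex e are not connected in the tree, so the decomposition is invalid.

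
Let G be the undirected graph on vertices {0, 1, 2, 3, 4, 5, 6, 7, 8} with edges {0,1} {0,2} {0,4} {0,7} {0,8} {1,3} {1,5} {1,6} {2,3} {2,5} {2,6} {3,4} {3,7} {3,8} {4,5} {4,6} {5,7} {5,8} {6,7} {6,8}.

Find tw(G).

4

A width-4 tree decomposition is:
Bags: B1 = {0, 1, 3, 5, 6}  B2 = {0, 3, 4, 5, 6}  B3 = {0, 2, 3, 5, 6}  B4 = {0, 3, 5, 6, 8}  B5 = {0, 3, 5, 6, 7}
Tree: B1–B2, B2–B3, B3–B4, B4–B5
The largest bag has 5 vertices, giving width 4; this decomposition certifies tw(G) ≤ 4. For the lower bound: the 5 vertex sets {1,5}, {3,4}, {0,2}, {6}, {8} are disjoint, each induces a connected subgraph, and every pair is joined by at least one edge of G. Contracting each set to a single vertex therefore yields K_{5} as a minor, and since treewidth is minor-monotone, tw(G) ≥ tw(K_{5}) = 4. Combining the bounds, tw(G) = 4.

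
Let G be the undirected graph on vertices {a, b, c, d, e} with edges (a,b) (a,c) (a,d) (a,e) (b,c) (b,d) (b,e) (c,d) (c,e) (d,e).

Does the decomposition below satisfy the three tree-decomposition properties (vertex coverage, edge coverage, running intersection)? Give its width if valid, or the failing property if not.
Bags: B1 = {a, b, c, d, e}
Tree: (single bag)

Yes; width 4.

Checking the three conditions: (i) the bags cover all of {a, b, c, d, e}; (ii) for each edge, some bag contains both endpoints; (iii) the bags containing any fixed vertex form a subtree. All hold, so the decomposition is valid with width 5 − 1 = 4.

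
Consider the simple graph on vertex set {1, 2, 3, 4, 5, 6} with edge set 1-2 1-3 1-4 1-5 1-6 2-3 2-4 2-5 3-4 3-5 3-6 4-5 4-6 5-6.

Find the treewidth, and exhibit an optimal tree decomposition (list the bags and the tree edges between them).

Treewidth 4.
One such decomposition:
Bags: B1 = {1, 2, 3, 4, 5}  B2 = {1, 3, 4, 5, 6}
Tree: B1–B2

The largest bag has 5 vertices, giving width 4; this decomposition certifies tw(G) ≤ 4. Conversely, {1, 2, 3, 4, 5} is a clique of size 5, and the vertices of any clique must share a bag in every tree decomposition; so some bag has ≥ 5 vertices and tw(G) ≥ 4. Hence tw(G) = 4 exactly.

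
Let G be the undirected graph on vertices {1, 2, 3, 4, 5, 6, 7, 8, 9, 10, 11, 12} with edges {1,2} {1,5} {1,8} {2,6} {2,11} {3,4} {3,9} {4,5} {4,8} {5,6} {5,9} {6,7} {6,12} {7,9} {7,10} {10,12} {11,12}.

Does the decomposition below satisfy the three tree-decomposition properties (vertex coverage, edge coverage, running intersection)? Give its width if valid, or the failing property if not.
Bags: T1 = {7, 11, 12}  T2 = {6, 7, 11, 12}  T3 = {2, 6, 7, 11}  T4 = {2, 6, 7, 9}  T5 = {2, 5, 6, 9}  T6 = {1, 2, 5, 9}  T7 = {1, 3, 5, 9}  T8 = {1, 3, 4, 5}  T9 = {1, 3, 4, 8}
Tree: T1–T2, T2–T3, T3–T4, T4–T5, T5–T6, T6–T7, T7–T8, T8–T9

No — vertex 10 appears in no bag.

A tree decomposition must satisfy three properties: every vertex lies in some bag; for every edge, both endpoints lie together in some bag; and for every vertex, the bags containing it form a connected subtree. Here vertex 10 appears in no bag, so the decomposition is invalid.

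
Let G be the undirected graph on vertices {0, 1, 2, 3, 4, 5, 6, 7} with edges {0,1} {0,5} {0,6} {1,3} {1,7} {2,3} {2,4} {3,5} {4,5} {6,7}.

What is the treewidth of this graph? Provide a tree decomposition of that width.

Treewidth 2.
One such decomposition:
Bags: B1 = {0, 6, 7}  B2 = {0, 1, 7}  B3 = {0, 1, 5}  B4 = {1, 3, 5}  B5 = {3, 4, 5}  B6 = {2, 3, 4}
Tree: B1–B2, B2–B3, B3–B4, B4–B5, B5–B6

The largest bag has 3 vertices, giving width 2; this decomposition certifies tw(G) ≤ 2. For the lower bound, G contains the cycle 6–7–1–0–6, so G is not a forest; only forests have treewidth ≤ 1, hence tw(G) ≥ 2. Therefore the treewidth is 2.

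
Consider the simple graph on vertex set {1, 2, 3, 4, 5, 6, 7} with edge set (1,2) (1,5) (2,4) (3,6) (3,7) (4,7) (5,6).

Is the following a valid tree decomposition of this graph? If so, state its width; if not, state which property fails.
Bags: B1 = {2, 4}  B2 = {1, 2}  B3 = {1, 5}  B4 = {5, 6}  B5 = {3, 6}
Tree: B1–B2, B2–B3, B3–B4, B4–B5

A tree decomposition must satisfy three properties: every vertex lies in some bag; for every edge, both endpoints lie together in some bag; and for every vertex, the bags containing it form a connected subtree. Here vertex 7 appears in no bag, so the decomposition is invalid.

No — vertex 7 appears in no bag.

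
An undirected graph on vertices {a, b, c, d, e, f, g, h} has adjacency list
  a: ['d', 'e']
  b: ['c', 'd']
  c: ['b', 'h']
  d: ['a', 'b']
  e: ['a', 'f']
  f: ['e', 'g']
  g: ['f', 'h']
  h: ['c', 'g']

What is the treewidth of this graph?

2

A width-2 tree decomposition is:
Bags: B1 = {b, c, h}  B2 = {b, g, h}  B3 = {b, f, g}  B4 = {b, e, f}  B5 = {a, b, e}  B6 = {a, b, d}
Tree: B1–B2, B2–B3, B3–B4, B4–B5, B5–B6
Every bag has size at most 3, so the width is 3 − 1 = 2 and tw(G) ≤ 2. For the lower bound, G contains the cycle b–c–h–g–f–e–a–d–b, so G is not a forest; only forests have treewidth ≤ 1, hence tw(G) ≥ 2. Therefore the treewidth is 2.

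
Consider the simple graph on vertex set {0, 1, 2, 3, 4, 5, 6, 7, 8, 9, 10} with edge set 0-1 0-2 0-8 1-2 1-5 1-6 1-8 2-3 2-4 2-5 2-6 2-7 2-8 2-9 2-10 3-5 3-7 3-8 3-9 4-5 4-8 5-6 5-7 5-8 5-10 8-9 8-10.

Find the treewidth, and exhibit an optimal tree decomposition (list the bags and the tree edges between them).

Treewidth 3.
One optimal decomposition is:
Bags: B1 = {1, 2, 5, 8}  B2 = {2, 3, 5, 8}  B3 = {1, 2, 5, 6}  B4 = {0, 1, 2, 8}  B5 = {2, 5, 8, 10}  B6 = {2, 3, 8, 9}  B7 = {2, 3, 5, 7}  B8 = {2, 4, 5, 8}
Tree: B1–B2, B1–B3, B1–B4, B1–B5, B2–B6, B2–B7, B1–B8

The largest bag has 4 vertices, giving width 3; this decomposition certifies tw(G) ≤ 3. Conversely, {0, 1, 2, 8} is a clique of size 4, and the vertices of any clique must share a bag in every tree decomposition; so some bag has ≥ 4 vertices and tw(G) ≥ 3. The upper and lower bounds meet at 3, so that is the treewidth.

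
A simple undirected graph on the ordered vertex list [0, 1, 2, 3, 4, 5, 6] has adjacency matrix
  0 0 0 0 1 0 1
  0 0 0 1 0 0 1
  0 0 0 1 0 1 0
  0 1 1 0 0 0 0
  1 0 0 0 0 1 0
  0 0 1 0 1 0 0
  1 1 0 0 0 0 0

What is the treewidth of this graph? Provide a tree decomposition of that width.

Treewidth 2.
Bags: B1 = {1, 3, 6}  B2 = {2, 3, 6}  B3 = {2, 5, 6}  B4 = {4, 5, 6}  B5 = {0, 4, 6}
Tree: B1–B2, B2–B3, B3–B4, B4–B5

The largest bag has 3 vertices, giving width 2; this decomposition certifies tw(G) ≤ 2. The edges 6–1–3–2–5–4–0–6 form a cycle, so G is not a tree and its treewidth is at least 2. Therefore the treewidth is 2.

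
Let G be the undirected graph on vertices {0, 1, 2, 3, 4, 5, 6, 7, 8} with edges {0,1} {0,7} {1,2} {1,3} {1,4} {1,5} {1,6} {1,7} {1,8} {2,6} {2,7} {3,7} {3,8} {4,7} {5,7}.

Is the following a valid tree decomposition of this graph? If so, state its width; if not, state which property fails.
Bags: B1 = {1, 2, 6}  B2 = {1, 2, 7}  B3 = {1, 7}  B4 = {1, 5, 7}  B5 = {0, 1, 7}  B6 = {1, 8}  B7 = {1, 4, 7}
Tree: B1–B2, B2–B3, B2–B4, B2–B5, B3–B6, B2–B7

No — vertex 3 appears in no bag.

A tree decomposition must satisfy three properties: every vertex lies in some bag; for every edge, both endpoints lie together in some bag; and for every vertex, the bags containing it form a connected subtree. Here vertex 3 appears in no bag, so the decomposition is invalid.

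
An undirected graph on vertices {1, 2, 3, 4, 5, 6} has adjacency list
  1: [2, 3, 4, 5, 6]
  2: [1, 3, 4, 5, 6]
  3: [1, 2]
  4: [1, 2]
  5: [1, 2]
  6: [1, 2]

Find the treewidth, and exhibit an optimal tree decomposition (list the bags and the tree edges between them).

Every bag has size at most 3, so the width is 3 − 1 = 2 and tw(G) ≤ 2. For the lower bound, the 3 vertices {1, 2, 3} are pairwise adjacent, and any tree decomposition puts a clique entirely inside one bag — forcing width ≥ 2. Hence tw(G) = 2 exactly.

Treewidth 2.
One such decomposition:
Bags: B1 = {1, 2, 5}  B2 = {1, 2, 4}  B3 = {1, 2, 3}  B4 = {1, 2, 6}
Tree: B1–B2, B1–B3, B1–B4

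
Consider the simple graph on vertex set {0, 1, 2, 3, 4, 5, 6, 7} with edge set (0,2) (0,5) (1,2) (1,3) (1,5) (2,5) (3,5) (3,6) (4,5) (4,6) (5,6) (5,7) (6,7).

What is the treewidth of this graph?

A width-2 tree decomposition is:
Bags: B1 = {1, 2, 5}  B2 = {0, 2, 5}  B3 = {1, 3, 5}  B4 = {3, 5, 6}  B5 = {4, 5, 6}  B6 = {5, 6, 7}
Tree: B1–B2, B1–B3, B3–B4, B4–B5, B5–B6
Every bag has size at most 3, so the width is 3 − 1 = 2 and tw(G) ≤ 2. Conversely, {0, 2, 5} is a clique of size 3, and the vertices of any clique must share a bag in every tree decomposition; so some bag has ≥ 3 vertices and tw(G) ≥ 2. Therefore the treewidth is 2.

2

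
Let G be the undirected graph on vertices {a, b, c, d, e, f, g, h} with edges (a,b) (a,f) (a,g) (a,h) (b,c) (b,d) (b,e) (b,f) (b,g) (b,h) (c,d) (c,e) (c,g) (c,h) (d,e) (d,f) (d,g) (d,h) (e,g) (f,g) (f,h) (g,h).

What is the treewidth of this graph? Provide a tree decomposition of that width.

The largest bag has 5 vertices, giving width 4; this decomposition certifies tw(G) ≤ 4. On the other hand G contains the 5-clique {b, c, d, e, g}. A clique must lie in a single bag of any decomposition, so no decomposition can have width below 4. Therefore the treewidth is 4.

Treewidth 4.
Bags: B1 = {b, d, f, g, h}  B2 = {b, c, d, g, h}  B3 = {a, b, f, g, h}  B4 = {b, c, d, e, g}
Tree: B1–B2, B1–B3, B2–B4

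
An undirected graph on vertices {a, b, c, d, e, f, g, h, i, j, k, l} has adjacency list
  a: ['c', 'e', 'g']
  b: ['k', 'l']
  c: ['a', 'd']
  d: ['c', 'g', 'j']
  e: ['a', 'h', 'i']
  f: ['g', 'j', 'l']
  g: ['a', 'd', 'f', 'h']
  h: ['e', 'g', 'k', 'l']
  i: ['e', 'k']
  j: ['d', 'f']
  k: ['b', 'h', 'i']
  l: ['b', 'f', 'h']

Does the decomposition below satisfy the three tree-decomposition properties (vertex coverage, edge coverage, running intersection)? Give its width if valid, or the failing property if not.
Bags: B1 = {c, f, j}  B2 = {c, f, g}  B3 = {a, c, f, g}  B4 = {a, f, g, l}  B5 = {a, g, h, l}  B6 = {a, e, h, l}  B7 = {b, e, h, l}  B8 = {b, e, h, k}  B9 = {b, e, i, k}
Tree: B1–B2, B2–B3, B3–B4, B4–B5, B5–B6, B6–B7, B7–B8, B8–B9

A tree decomposition must satisfy three properties: every vertex lies in some bag; for every edge, both endpoints lie together in some bag; and for every vertex, the bags containing it form a connected subtree. Here vertex d appears in no bag, so the decomposition is invalid.

No — vertex d appears in no bag.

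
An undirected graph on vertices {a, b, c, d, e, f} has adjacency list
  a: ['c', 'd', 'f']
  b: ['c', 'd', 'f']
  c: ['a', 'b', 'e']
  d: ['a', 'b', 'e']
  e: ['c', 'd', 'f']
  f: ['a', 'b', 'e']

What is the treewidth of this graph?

A width-3 tree decomposition is:
Bags: B1 = {b, c, d, f}  B2 = {a, c, d, f}  B3 = {c, d, e, f}
Tree: B1–B2, B2–B3
Every bag has size at most 4, so the width is 4 − 1 = 3 and tw(G) ≤ 3. For the lower bound: the 4 vertex sets {b,f}, {a,d}, {c}, {e} are disjoint, each induces a connected subgraph, and every pair is joined by at least one edge of G. Contracting each set to a single vertex therefore yields K_{4} as a minor, and since treewidth is minor-monotone, tw(G) ≥ tw(K_{4}) = 3. Combining the bounds, tw(G) = 3.

3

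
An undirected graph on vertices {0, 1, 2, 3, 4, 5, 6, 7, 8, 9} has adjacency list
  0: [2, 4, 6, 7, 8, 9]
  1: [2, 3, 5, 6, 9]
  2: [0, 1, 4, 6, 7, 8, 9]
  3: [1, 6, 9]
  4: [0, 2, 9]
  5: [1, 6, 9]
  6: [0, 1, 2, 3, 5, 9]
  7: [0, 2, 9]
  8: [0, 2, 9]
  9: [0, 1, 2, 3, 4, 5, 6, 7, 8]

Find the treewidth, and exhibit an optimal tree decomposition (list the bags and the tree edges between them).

Every bag has size at most 4, so the width is 4 − 1 = 3 and tw(G) ≤ 3. On the other hand G contains the 4-clique {0, 2, 8, 9}. A clique must lie in a single bag of any decomposition, so no decomposition can have width below 3. Therefore the treewidth is 3.

Treewidth 3.
One such decomposition:
Bags: B1 = {1, 2, 6, 9}  B2 = {0, 2, 6, 9}  B3 = {1, 3, 6, 9}  B4 = {0, 2, 4, 9}  B5 = {1, 5, 6, 9}  B6 = {0, 2, 7, 9}  B7 = {0, 2, 8, 9}
Tree: B1–B2, B1–B3, B2–B4, B3–B5, B2–B6, B6–B7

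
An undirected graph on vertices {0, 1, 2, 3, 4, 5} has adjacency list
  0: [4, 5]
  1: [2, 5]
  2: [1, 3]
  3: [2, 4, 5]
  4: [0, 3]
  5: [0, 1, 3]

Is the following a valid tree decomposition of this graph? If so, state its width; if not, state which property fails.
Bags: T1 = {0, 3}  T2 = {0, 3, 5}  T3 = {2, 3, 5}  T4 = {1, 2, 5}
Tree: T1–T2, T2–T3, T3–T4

No — vertex 4 appears in no bag.

A tree decomposition must satisfy three properties: every vertex lies in some bag; for every edge, both endpoints lie together in some bag; and for every vertex, the bags containing it form a connected subtree. Here vertex 4 appears in no bag, so the decomposition is invalid.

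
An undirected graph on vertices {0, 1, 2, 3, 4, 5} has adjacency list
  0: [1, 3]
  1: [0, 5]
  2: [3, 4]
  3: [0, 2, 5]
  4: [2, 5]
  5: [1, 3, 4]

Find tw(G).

A width-2 tree decomposition is:
Bags: B1 = {2, 3, 4}  B2 = {3, 4, 5}  B3 = {0, 3, 5}  B4 = {0, 1, 5}
Tree: B1–B2, B2–B3, B3–B4
Each bag holds 3 vertices, so the decomposition has width 2, which upper-bounds the treewidth. Since 2–4–5–3–2 is a cycle in G, G is not acyclic. Forests are exactly the graphs of treewidth ≤ 1, so tw(G) ≥ 2. Therefore the treewidth is 2.

2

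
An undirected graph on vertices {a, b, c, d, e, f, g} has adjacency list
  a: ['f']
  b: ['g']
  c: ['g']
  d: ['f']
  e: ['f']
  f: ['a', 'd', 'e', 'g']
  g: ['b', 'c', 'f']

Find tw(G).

A width-1 tree decomposition is:
Bags: B1 = {d, f}  B2 = {e, f}  B3 = {f, g}  B4 = {c, g}  B5 = {a, f}  B6 = {b, g}
Tree: B1–B2, B1–B3, B3–B4, B2–B5, B3–B6
Each bag holds 2 vertices, so the decomposition has width 1, which upper-bounds the treewidth. Any graph with an edge has treewidth ≥ 1, and G has the edge d–f. The upper and lower bounds meet at 1, so that is the treewidth.

1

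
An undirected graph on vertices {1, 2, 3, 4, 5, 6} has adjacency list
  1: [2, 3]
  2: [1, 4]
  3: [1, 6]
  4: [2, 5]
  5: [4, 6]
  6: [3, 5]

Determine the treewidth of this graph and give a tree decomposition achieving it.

Treewidth 2.
Bags: B1 = {3, 5, 6}  B2 = {1, 3, 5}  B3 = {1, 2, 5}  B4 = {2, 4, 5}
Tree: B1–B2, B2–B3, B3–B4

Every bag has size at most 3, so the width is 3 − 1 = 2 and tw(G) ≤ 2. For the lower bound, G contains the cycle 5–6–3–1–2–4–5, so G is not a forest; only forests have treewidth ≤ 1, hence tw(G) ≥ 2. Hence tw(G) = 2 exactly.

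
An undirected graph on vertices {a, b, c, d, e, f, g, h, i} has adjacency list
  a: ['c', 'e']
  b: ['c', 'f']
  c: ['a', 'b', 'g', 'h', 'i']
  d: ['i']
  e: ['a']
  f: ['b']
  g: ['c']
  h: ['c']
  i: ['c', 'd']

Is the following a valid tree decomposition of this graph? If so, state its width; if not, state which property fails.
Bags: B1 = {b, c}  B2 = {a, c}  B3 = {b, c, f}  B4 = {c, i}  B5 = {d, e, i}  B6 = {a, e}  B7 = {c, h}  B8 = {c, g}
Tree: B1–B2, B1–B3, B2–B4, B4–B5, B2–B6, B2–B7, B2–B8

No — bags containing vertex e are not connected in the tree.

A tree decomposition must satisfy three properties: every vertex lies in some bag; for every edge, both endpoints lie together in some bag; and for every vertex, the bags containing it form a connected subtree. Here bags containing vertex e are not connected in the tree, so the decomposition is invalid.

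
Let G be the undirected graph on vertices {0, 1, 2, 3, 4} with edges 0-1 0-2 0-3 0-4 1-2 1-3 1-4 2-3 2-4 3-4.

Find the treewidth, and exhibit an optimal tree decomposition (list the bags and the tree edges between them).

Treewidth 4.
One optimal decomposition is:
Bags: B1 = {0, 1, 2, 3, 4}
Tree: (single bag)

A single bag containing all 5 vertices is trivially a valid decomposition of width 4. Conversely, {0, 1, 2, 3, 4} is a clique of size 5, and the vertices of any clique must share a bag in every tree decomposition; so some bag has ≥ 5 vertices and tw(G) ≥ 4. Hence tw(G) = 4 exactly.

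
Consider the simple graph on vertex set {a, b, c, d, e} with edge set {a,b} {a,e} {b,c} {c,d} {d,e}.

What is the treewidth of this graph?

2

A width-2 tree decomposition is:
Bags: B1 = {a, b, e}  B2 = {b, c, e}  B3 = {c, d, e}
Tree: B1–B2, B2–B3
Every bag has size at most 3, so the width is 3 − 1 = 2 and tw(G) ≤ 2. The edges e–a–b–c–d–e form a cycle, so G is not a tree and its treewidth is at least 2. Hence tw(G) = 2 exactly.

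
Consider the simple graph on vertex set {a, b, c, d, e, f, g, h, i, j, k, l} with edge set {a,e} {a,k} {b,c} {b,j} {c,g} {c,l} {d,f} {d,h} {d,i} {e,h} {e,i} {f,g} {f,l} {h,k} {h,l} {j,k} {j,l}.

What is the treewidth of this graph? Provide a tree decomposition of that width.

Every bag has size at most 4, so the width is 4 − 1 = 3 and tw(G) ≤ 3. For the lower bound: the 4 vertex sets {a,e,i}, {d}, {h}, {f,j,k,l} are disjoint, each induces a connected subgraph, and every pair is joined by at least one edge of G. Contracting each set to a single vertex therefore yields K_{4} as a minor, and since treewidth is minor-monotone, tw(G) ≥ tw(K_{4}) = 3. The upper and lower bounds meet at 3, so that is the treewidth.

Treewidth 3.
Bags: B1 = {a, d, e, i}  B2 = {a, d, e, h}  B3 = {a, d, h, k}  B4 = {d, f, h, k}  B5 = {f, h, k, l}  B6 = {f, j, k, l}  B7 = {f, g, j, l}  B8 = {c, g, j, l}  B9 = {b, c, g, j}
Tree: B1–B2, B2–B3, B3–B4, B4–B5, B5–B6, B6–B7, B7–B8, B8–B9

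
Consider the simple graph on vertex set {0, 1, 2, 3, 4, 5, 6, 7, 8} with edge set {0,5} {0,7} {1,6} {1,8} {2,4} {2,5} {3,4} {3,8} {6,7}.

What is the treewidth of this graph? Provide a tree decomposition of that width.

Treewidth 2.
One optimal decomposition is:
Bags: B1 = {0, 6, 7}  B2 = {0, 5, 6}  B3 = {2, 5, 6}  B4 = {2, 4, 6}  B5 = {3, 4, 6}  B6 = {3, 6, 8}  B7 = {1, 6, 8}
Tree: B1–B2, B2–B3, B3–B4, B4–B5, B5–B6, B6–B7

The largest bag has 3 vertices, giving width 2; this decomposition certifies tw(G) ≤ 2. Since 6–7–0–5–2–4–3–8–1–6 is a cycle in G, G is not acyclic. Forests are exactly the graphs of treewidth ≤ 1, so tw(G) ≥ 2. Hence tw(G) = 2 exactly.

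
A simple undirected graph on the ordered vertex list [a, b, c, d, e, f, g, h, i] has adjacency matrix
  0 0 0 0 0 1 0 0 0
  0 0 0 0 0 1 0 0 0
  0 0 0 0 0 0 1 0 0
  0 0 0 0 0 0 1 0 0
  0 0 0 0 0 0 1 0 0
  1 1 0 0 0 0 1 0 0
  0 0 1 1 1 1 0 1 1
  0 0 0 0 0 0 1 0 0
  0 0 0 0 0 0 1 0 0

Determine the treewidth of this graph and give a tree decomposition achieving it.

Treewidth 1.
Bags: B1 = {d, g}  B2 = {f, g}  B3 = {g, h}  B4 = {e, g}  B5 = {b, f}  B6 = {g, i}  B7 = {c, g}  B8 = {a, f}
Tree: B1–B2, B1–B3, B3–B4, B2–B5, B3–B6, B3–B7, B2–B8

Each bag holds 2 vertices, so the decomposition has width 1, which upper-bounds the treewidth. Since G has at least one edge (e.g. g–d), it is not an edgeless graph, so tw(G) ≥ 1. Hence tw(G) = 1 exactly.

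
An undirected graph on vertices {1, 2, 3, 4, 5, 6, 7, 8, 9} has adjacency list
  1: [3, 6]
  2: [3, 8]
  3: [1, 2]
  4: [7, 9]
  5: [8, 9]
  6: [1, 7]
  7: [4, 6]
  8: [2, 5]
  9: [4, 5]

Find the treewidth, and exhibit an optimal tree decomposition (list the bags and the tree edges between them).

Treewidth 2.
Bags: B1 = {5, 8, 9}  B2 = {4, 8, 9}  B3 = {4, 7, 8}  B4 = {6, 7, 8}  B5 = {1, 6, 8}  B6 = {1, 3, 8}  B7 = {2, 3, 8}
Tree: B1–B2, B2–B3, B3–B4, B4–B5, B5–B6, B6–B7

Each bag holds 3 vertices, so the decomposition has width 2, which upper-bounds the treewidth. The edges 8–5–9–4–7–6–1–3–2–8 form a cycle, so G is not a tree and its treewidth is at least 2. Therefore the treewidth is 2.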